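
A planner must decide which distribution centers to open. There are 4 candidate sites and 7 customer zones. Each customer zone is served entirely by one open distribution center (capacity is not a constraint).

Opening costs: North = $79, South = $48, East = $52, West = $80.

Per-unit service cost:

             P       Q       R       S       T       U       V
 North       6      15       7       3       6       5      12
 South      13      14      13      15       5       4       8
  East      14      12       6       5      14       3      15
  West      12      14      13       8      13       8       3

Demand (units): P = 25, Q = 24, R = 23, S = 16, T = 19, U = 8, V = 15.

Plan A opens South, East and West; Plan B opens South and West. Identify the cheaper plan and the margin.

Plan A: {South, East, West}: P→West 12·25=300, Q→East 12·24=288, R→East 6·23=138, S→East 5·16=80, T→South 5·19=95, U→East 3·8=24, V→West 3·15=45. Service 970; fixed 180; total 1150.
Plan B: {South, West}: P→West 12·25=300, Q→South 14·24=336, R→South 13·23=299, S→West 8·16=128, T→South 5·19=95, U→South 4·8=32, V→West 3·15=45. Service 1235; fixed 128; total 1363.
Difference: |1150 − 1363| = 213.

Plan A is cheaper by 213.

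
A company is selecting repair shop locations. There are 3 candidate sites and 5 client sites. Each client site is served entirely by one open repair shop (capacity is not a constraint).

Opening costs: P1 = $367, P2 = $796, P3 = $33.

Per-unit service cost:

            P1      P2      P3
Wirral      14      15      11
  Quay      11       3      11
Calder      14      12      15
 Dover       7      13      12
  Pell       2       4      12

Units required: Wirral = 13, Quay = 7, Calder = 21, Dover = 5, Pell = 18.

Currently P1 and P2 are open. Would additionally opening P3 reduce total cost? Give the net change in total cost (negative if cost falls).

Yes — net change −6 (cost falls by 6).

Current service cost with {P1, P2}: 526.
Adding P3: each client site re-picks its cheapest; new service cost 487, saving 39.
Extra fixed cost: 33. Net change = 33 − 39 = -6.
(Totals: 1689 → 1683.)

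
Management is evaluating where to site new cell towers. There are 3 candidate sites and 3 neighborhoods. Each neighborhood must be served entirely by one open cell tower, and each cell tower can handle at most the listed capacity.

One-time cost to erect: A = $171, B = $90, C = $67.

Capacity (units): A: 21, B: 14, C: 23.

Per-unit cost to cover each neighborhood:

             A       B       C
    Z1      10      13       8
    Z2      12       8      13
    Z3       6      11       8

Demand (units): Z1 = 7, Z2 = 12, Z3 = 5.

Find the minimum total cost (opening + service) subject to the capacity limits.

Minimum total cost: 349

Open {B, C}: Z1→C 8·7=56, Z2→B 8·12=96, Z3→C 8·5=40.
Loads: B carries 12/14, C carries 12/23. Service 192; fixed 157; total 349.
Next best feasible plan costs 424.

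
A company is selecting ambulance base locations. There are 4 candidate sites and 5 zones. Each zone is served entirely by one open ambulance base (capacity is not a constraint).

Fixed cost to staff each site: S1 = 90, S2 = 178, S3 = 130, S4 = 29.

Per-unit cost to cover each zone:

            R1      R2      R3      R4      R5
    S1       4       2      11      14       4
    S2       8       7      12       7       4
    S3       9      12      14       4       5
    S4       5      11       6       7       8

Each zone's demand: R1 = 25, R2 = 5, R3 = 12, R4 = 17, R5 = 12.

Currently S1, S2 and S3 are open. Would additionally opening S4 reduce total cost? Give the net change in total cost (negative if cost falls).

Yes — net change −31 (cost falls by 31).

Current service cost with {S1, S2, S3}: 358.
Adding S4: each zone re-picks its cheapest; new service cost 298, saving 60.
Extra fixed cost: 29. Net change = 29 − 60 = -31.
(Totals: 756 → 725.)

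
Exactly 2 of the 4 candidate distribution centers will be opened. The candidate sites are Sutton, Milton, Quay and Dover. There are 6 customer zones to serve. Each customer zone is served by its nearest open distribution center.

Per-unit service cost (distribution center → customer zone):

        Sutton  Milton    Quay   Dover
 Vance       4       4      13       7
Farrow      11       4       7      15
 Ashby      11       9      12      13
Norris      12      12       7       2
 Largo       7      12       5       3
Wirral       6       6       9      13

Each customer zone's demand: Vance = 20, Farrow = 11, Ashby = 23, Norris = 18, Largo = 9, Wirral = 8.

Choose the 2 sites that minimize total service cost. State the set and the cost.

Choose Milton and Dover; total service cost 442.

With exactly 2 open, each customer zone uses its cheapest among the chosen.
{Milton, Dover}: Vance→Milton 4·20=80, Farrow→Milton 4·11=44, Ashby→Milton 9·23=207, Norris→Dover 2·18=36, Largo→Dover 3·9=27, Wirral→Milton 6·8=48. Service cost 442.
{Milton, Quay}: service cost 550
{Sutton, Dover}: service cost 565
Among all 6 size-2 choices, {Milton, Dover} is lowest.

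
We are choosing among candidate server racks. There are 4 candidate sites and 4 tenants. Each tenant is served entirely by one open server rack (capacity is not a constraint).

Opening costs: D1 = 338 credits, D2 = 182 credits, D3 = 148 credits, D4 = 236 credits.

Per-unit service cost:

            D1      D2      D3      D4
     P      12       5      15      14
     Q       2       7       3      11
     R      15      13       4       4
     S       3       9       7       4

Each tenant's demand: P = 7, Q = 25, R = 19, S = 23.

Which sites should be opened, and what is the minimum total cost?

Open D3 only; minimum total cost 565.

For any fixed open set, each tenant goes to its cheapest open site; total = fixed + service.
{D3}: P→D3 15·7=105, Q→D3 3·25=75, R→D3 4·19=76, S→D3 7·23=161. Service 417; fixed 148; total 565.
{D2, D3}: P→D2 5·7=35, Q→D3 3·25=75, R→D3 4·19=76, S→D3 7·23=161. Service 347; fixed 330; total 677.
{D3, D4}: P→D4 14·7=98, Q→D3 3·25=75, R→D3 4·19=76, S→D4 4·23=92. Service 341; fixed 384; total 725.
{D1, D2, D3, D4}: P→D2 5·7=35, Q→D1 2·25=50, R→D3 4·19=76, S→D1 3·23=69. Service 230; fixed 904; total 1134.
No other subset beats 565.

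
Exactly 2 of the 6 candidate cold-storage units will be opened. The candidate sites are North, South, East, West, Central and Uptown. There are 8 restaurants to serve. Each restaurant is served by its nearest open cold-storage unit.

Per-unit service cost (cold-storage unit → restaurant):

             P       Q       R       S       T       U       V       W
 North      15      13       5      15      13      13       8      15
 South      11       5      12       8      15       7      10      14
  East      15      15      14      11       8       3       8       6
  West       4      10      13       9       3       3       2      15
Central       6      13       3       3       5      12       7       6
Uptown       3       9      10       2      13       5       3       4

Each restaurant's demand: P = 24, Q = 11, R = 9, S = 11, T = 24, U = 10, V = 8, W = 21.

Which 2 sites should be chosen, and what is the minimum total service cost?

With exactly 2 open, each restaurant uses its cheapest among the chosen.
{West, Uptown}: P→Uptown 3·24=72, Q→Uptown 9·11=99, R→Uptown 10·9=90, S→Uptown 2·11=22, T→West 3·24=72, U→West 3·10=30, V→West 2·8=16, W→Uptown 4·21=84. Service cost 485.
{Central, Uptown}: service cost 498
{West, Central}: service cost 510
Among all 15 size-2 choices, {West, Uptown} is lowest.

Choose West and Uptown; total service cost 485.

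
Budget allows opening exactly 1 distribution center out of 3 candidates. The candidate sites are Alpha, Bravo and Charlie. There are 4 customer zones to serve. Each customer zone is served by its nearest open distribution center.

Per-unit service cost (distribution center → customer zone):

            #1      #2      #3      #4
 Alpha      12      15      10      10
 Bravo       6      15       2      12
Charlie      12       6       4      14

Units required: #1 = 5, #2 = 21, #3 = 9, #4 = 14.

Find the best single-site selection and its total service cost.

Choose Charlie only; total service cost 418.

With exactly 1 open, each customer zone uses its cheapest among the chosen.
{Charlie}: #1→Charlie 12·5=60, #2→Charlie 6·21=126, #3→Charlie 4·9=36, #4→Charlie 14·14=196. Service cost 418.
{Bravo}: service cost 531
{Alpha}: service cost 605
Among all 3 size-1 choices, {Charlie} is lowest.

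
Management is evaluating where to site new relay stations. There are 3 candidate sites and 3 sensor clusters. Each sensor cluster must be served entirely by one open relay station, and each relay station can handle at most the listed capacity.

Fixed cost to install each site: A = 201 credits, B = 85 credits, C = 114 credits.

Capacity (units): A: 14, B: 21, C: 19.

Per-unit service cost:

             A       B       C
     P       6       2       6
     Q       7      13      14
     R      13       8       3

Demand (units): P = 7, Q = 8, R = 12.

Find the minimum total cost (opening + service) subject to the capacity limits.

Open {B, C}: P→B 2·7=14, Q→B 13·8=104, R→C 3·12=36.
Loads: B carries 15/21, C carries 12/19. Service 154; fixed 199; total 353.
Next best feasible plan costs 381.

Minimum total cost: 353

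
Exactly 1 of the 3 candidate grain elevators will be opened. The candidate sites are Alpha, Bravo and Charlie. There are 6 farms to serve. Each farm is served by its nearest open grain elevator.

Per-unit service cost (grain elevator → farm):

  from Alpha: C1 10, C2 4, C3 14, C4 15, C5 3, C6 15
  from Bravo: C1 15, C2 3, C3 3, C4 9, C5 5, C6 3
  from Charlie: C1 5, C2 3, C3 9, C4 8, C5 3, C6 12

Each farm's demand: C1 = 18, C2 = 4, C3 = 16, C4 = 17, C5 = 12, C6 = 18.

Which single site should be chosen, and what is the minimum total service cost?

With exactly 1 open, each farm uses its cheapest among the chosen.
{Bravo}: C1→Bravo 15·18=270, C2→Bravo 3·4=12, C3→Bravo 3·16=48, C4→Bravo 9·17=153, C5→Bravo 5·12=60, C6→Bravo 3·18=54. Service cost 597.
{Charlie}: service cost 634
{Alpha}: service cost 981
Among all 3 size-1 choices, {Bravo} is lowest.

Choose Bravo only; total service cost 597.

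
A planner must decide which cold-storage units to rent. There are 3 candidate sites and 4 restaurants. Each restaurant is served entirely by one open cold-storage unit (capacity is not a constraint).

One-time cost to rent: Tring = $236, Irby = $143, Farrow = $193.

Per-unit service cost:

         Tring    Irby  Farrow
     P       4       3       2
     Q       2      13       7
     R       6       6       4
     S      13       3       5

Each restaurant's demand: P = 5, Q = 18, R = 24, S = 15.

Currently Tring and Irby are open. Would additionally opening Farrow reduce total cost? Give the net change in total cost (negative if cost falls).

No — net change +140 (cost rises by 140).

Current service cost with {Tring, Irby}: 240.
Adding Farrow: each restaurant re-picks its cheapest; new service cost 187, saving 53.
Extra fixed cost: 193. Net change = 193 − 53 = 140.
(Totals: 619 → 759.)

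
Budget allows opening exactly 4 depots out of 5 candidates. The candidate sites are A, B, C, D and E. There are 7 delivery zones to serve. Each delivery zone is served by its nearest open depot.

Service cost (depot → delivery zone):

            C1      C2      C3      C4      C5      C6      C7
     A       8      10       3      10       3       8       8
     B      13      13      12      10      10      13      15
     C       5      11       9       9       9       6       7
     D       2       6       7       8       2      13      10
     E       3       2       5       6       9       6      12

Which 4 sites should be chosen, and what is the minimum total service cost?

With exactly 4 open, each delivery zone uses its cheapest among the chosen.
{A, C, D, E}: C1→D 2, C2→E 2, C3→A 3, C4→E 6, C5→D 2, C6→C 6, C7→C 7. Service cost 28.
{A, B, D, E}: service cost 29
{A, B, C, E}: service cost 30
Among all 5 size-4 choices, {A, C, D, E} is lowest.

Choose A, C, D and E; total service cost 28.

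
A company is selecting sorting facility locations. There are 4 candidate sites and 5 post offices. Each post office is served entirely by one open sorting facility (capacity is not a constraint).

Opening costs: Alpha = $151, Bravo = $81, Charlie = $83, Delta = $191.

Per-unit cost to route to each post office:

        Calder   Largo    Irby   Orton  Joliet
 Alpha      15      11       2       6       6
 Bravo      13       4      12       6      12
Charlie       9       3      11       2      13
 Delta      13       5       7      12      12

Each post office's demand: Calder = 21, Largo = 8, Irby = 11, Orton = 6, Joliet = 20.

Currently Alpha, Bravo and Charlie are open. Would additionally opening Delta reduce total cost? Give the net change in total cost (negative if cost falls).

Current service cost with {Alpha, Bravo, Charlie}: 367.
Adding Delta: each post office re-picks its cheapest; new service cost 367, saving 0.
Extra fixed cost: 191. Net change = 191 − 0 = 191.
(Totals: 682 → 873.)

No — net change +191 (cost rises by 191).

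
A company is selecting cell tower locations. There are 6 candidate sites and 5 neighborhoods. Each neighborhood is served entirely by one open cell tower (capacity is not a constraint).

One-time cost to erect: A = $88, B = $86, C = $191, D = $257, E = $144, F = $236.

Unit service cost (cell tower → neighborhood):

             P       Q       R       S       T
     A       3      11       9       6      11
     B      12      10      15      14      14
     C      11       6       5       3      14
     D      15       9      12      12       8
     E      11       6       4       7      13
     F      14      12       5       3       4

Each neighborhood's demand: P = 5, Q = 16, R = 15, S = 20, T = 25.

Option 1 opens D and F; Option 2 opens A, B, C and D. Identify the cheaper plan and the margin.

Option 1: {D, F}: P→F 14·5=70, Q→D 9·16=144, R→F 5·15=75, S→F 3·20=60, T→F 4·25=100. Service 449; fixed 493; total 942.
Option 2: {A, B, C, D}: P→A 3·5=15, Q→C 6·16=96, R→C 5·15=75, S→C 3·20=60, T→D 8·25=200. Service 446; fixed 622; total 1068.
Difference: |942 − 1068| = 126.

Option 1 is cheaper by 126.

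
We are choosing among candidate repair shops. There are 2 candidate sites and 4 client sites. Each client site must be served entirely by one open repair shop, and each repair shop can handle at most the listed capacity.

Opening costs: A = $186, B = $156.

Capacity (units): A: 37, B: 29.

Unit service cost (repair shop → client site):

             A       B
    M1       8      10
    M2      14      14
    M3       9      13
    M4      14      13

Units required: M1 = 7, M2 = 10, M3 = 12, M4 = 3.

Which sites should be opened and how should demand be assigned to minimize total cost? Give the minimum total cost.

Open {A}: M1→A 8·7=56, M2→A 14·10=140, M3→A 9·12=108, M4→A 14·3=42.
Loads: A carries 32/37. Service 346; fixed 186; total 532.
Next best feasible plan costs 685.

Minimum total cost: 532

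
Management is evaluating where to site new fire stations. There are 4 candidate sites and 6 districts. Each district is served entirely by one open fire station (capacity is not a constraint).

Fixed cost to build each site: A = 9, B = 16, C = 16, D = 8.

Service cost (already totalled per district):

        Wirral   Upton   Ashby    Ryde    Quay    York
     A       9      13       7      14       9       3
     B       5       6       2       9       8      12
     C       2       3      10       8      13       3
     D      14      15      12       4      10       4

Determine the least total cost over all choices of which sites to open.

For any fixed open set, each district goes to its cheapest open site; total = fixed + service.
{B, D}: Wirral→B 5, Upton→B 6, Ashby→B 2, Ryde→D 4, Quay→B 8, York→D 4. Service 29; fixed 24; total 53.
{C}: Wirral→C 2, Upton→C 3, Ashby→C 10, Ryde→C 8, Quay→C 13, York→C 3. Service 39; fixed 16; total 55.
{C, D}: Wirral→C 2, Upton→C 3, Ashby→C 10, Ryde→D 4, Quay→D 10, York→C 3. Service 32; fixed 24; total 56.
{A, B, C, D}: service 22 + fixed 49 = 71
(All 15 nonempty subsets were checked; B and D is lowest.)

Minimum total cost: 53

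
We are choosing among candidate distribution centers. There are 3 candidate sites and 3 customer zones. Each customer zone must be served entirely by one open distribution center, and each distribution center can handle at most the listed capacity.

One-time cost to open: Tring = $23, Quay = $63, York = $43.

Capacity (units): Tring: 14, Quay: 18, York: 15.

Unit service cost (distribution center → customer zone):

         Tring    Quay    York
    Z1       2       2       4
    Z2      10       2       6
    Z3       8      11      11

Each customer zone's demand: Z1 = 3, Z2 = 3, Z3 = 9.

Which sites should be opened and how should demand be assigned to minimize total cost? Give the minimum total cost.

Open {Tring, York}: Z1→Tring 2·3=6, Z2→York 6·3=18, Z3→Tring 8·9=72.
Loads: Tring carries 12/14, York carries 3/15. Service 96; fixed 66; total 162.
Next best feasible plan costs 168.

Minimum total cost: 162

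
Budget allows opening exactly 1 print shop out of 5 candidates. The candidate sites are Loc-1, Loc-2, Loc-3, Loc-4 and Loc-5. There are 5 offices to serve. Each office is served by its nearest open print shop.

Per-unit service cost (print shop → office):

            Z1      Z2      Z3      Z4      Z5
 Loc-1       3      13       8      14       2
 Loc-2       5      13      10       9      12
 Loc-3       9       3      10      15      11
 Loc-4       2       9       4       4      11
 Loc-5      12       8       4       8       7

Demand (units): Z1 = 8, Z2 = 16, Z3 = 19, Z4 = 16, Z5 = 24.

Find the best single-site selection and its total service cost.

Choose Loc-4 only; total service cost 564.

With exactly 1 open, each office uses its cheapest among the chosen.
{Loc-4}: Z1→Loc-4 2·8=16, Z2→Loc-4 9·16=144, Z3→Loc-4 4·19=76, Z4→Loc-4 4·16=64, Z5→Loc-4 11·24=264. Service cost 564.
{Loc-5}: service cost 596
{Loc-1}: service cost 656
Among all 5 size-1 choices, {Loc-4} is lowest.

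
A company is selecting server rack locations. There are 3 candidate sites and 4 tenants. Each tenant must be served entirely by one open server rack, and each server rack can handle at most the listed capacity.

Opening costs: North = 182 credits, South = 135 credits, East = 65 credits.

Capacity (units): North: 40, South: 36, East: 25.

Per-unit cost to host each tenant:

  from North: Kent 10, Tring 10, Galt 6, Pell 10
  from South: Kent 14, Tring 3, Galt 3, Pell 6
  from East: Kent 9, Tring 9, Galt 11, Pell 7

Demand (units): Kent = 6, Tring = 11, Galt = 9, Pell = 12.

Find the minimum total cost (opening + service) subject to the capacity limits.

Open {South, East}: Kent→East 9·6=54, Tring→South 3·11=33, Galt→South 3·9=27, Pell→South 6·12=72.
Loads: South carries 32/36, East carries 6/25. Service 186; fixed 200; total 386.
Next best feasible plan costs 398.

Minimum total cost: 386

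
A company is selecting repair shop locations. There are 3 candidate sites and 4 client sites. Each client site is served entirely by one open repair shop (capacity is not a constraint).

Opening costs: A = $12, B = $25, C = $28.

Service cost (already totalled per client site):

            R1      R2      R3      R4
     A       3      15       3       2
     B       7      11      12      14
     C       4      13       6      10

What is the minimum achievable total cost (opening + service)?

For any fixed open set, each client site goes to its cheapest open site; total = fixed + service.
{A}: R1→A 3, R2→A 15, R3→A 3, R4→A 2. Service 23; fixed 12; total 35.
{A, B}: service 19 + fixed 37 = 56
{A, C}: service 21 + fixed 40 = 61
{A, B, C}: service 19 + fixed 65 = 84
No other subset beats 35.

Minimum total cost: 35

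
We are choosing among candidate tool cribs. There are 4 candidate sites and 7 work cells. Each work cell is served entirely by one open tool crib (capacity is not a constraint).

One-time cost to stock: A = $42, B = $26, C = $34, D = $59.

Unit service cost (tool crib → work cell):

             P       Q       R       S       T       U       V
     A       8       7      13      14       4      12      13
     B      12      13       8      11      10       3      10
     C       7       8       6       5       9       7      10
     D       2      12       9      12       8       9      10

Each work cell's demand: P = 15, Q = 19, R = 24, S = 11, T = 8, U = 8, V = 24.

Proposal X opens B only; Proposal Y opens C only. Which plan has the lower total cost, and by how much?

Proposal X: {B}: P→B 12·15=180, Q→B 13·19=247, R→B 8·24=192, S→B 11·11=121, T→B 10·8=80, U→B 3·8=24, V→B 10·24=240. Service 1084; fixed 26; total 1110.
Proposal Y: {C}: P→C 7·15=105, Q→C 8·19=152, R→C 6·24=144, S→C 5·11=55, T→C 9·8=72, U→C 7·8=56, V→C 10·24=240. Service 824; fixed 34; total 858.
Difference: |1110 − 858| = 252.

Proposal Y is cheaper by 252.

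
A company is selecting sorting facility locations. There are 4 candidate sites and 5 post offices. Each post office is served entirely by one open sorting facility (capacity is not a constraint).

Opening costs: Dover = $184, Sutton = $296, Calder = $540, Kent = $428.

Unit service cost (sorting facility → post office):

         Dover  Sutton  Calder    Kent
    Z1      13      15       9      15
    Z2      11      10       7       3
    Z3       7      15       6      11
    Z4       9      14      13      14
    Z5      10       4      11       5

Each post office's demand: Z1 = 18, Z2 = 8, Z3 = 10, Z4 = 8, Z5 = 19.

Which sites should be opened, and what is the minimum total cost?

For any fixed open set, each post office goes to its cheapest open site; total = fixed + service.
{Dover}: Z1→Dover 13·18=234, Z2→Dover 11·8=88, Z3→Dover 7·10=70, Z4→Dover 9·8=72, Z5→Dover 10·19=190. Service 654; fixed 184; total 838.
{Sutton}: Z1→Sutton 15·18=270, Z2→Sutton 10·8=80, Z3→Sutton 15·10=150, Z4→Sutton 14·8=112, Z5→Sutton 4·19=76. Service 688; fixed 296; total 984.
{Dover, Sutton}: Z1→Dover 13·18=234, Z2→Sutton 10·8=80, Z3→Dover 7·10=70, Z4→Dover 9·8=72, Z5→Sutton 4·19=76. Service 532; fixed 480; total 1012.
{Dover, Sutton, Calder, Kent}: service 394 + fixed 1448 = 1842
No other subset beats 838.

Open Dover only; minimum total cost 838.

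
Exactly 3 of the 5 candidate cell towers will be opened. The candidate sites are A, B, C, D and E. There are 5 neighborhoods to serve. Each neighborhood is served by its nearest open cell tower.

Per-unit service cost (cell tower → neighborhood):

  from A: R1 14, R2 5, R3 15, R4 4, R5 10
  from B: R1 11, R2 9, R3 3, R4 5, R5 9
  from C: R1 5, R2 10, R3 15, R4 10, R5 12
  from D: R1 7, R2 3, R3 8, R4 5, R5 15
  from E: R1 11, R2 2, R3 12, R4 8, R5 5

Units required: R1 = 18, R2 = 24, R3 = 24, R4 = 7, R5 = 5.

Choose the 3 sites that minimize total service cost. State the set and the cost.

With exactly 3 open, each neighborhood uses its cheapest among the chosen.
{B, C, E}: R1→C 5·18=90, R2→E 2·24=48, R3→B 3·24=72, R4→B 5·7=35, R5→E 5·5=25. Service cost 270.
{B, D, E}: service cost 306
{B, C, D}: service cost 314
Among all 10 size-3 choices, {B, C, E} is lowest.

Choose B, C and E; total service cost 270.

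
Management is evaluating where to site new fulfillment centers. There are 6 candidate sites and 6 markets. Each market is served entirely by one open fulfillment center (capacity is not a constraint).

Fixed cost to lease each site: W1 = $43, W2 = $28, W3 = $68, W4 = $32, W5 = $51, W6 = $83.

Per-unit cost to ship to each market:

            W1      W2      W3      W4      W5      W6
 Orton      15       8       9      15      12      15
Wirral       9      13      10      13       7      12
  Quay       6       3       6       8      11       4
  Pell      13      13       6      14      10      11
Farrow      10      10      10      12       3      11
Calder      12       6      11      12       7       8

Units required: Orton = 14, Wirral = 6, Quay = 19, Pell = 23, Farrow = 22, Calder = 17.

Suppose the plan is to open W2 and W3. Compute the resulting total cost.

Total cost: 785

Each market is assigned to its cheapest site among the open ones.
{W2, W3}: Orton→W2 8·14=112, Wirral→W3 10·6=60, Quay→W2 3·19=57, Pell→W3 6·23=138, Farrow→W2 10·22=220, Calder→W2 6·17=102. Service 689; fixed 96; total 785.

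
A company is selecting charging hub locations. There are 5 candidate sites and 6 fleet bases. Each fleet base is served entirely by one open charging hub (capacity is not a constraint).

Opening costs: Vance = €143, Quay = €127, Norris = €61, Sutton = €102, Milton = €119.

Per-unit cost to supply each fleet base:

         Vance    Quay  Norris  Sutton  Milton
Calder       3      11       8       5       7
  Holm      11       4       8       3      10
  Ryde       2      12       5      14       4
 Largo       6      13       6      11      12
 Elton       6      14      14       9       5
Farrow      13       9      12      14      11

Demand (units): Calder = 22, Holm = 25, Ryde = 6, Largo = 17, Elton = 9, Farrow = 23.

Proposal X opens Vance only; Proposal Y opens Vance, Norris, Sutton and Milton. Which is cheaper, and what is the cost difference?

Proposal X: {Vance}: Calder→Vance 3·22=66, Holm→Vance 11·25=275, Ryde→Vance 2·6=12, Largo→Vance 6·17=102, Elton→Vance 6·9=54, Farrow→Vance 13·23=299. Service 808; fixed 143; total 951.
Proposal Y: {Vance, Norris, Sutton, Milton}: Calder→Vance 3·22=66, Holm→Sutton 3·25=75, Ryde→Vance 2·6=12, Largo→Vance 6·17=102, Elton→Milton 5·9=45, Farrow→Milton 11·23=253. Service 553; fixed 425; total 978.
Difference: |951 − 978| = 27.

Proposal X is cheaper by 27.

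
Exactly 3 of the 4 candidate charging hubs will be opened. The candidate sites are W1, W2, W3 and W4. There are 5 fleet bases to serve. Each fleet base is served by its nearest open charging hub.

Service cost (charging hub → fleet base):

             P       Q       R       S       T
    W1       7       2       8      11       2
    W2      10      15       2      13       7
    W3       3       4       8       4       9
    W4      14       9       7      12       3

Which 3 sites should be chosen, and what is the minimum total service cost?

With exactly 3 open, each fleet base uses its cheapest among the chosen.
{W1, W2, W3}: P→W3 3, Q→W1 2, R→W2 2, S→W3 4, T→W1 2. Service cost 13.
{W2, W3, W4}: service cost 16
{W1, W3, W4}: service cost 18
Among all 4 size-3 choices, {W1, W2, W3} is lowest.

Choose W1, W2 and W3; total service cost 13.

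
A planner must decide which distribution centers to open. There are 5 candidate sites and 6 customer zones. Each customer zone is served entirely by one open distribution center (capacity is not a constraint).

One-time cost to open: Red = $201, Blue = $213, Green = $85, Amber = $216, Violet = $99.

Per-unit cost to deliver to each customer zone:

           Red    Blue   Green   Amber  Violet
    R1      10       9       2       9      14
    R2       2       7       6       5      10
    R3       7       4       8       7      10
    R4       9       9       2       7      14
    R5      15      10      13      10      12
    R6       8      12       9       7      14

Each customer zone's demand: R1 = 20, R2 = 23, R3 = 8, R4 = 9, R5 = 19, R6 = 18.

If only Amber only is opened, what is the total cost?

Each customer zone is assigned to its cheapest site among the open ones.
{Amber}: R1→Amber 9·20=180, R2→Amber 5·23=115, R3→Amber 7·8=56, R4→Amber 7·9=63, R5→Amber 10·19=190, R6→Amber 7·18=126. Service 730; fixed 216; total 946.

Total cost: 946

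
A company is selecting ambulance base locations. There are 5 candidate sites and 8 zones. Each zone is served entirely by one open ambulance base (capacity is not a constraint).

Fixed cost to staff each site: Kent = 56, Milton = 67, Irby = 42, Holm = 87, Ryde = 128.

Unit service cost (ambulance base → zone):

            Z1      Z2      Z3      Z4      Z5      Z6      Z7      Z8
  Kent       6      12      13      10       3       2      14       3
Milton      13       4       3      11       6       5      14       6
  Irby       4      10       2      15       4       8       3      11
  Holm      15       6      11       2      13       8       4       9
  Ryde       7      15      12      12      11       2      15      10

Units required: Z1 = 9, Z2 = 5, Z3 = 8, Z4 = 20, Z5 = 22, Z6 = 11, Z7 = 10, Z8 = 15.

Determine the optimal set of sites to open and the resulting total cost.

For any fixed open set, each zone goes to its cheapest open site; total = fixed + service.
{Kent, Irby, Holm}: Z1→Irby 4·9=36, Z2→Holm 6·5=30, Z3→Irby 2·8=16, Z4→Holm 2·20=40, Z5→Kent 3·22=66, Z6→Kent 2·11=22, Z7→Irby 3·10=30, Z8→Kent 3·15=45. Service 285; fixed 185; total 470.
{Kent, Milton, Holm}: service 311 + fixed 210 = 521
{Kent, Milton, Irby, Holm}: service 275 + fixed 252 = 527
{Kent, Milton, Irby, Holm, Ryde}: Z1→Irby 4·9=36, Z2→Milton 4·5=20, Z3→Irby 2·8=16, Z4→Holm 2·20=40, Z5→Kent 3·22=66, Z6→Kent 2·11=22, Z7→Irby 3·10=30, Z8→Kent 3·15=45. Service 275; fixed 380; total 655.
No other subset beats 470.

Open Kent, Irby and Holm; minimum total cost 470.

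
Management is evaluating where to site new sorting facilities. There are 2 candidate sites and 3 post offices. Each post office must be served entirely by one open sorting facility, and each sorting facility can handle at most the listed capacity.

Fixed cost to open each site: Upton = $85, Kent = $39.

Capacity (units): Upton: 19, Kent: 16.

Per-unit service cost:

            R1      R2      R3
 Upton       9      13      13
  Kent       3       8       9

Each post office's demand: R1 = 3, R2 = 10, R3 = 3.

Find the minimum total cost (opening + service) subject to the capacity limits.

Open {Kent}: R1→Kent 3·3=9, R2→Kent 8·10=80, R3→Kent 9·3=27.
Loads: Kent carries 16/16. Service 116; fixed 39; total 155.
Next best feasible plan costs 240.

Minimum total cost: 155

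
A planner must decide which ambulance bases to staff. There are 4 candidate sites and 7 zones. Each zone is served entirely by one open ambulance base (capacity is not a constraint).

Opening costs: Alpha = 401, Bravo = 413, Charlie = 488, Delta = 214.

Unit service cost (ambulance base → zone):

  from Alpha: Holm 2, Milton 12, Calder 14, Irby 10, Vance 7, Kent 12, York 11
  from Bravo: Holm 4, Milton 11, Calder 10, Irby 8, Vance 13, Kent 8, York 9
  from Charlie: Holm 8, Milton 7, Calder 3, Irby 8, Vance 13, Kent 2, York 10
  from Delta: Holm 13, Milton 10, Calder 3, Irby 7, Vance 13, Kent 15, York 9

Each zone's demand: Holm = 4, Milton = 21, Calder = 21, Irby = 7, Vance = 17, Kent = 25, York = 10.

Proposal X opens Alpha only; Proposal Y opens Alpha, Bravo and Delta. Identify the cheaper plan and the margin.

Proposal X is cheaper by 213.

Proposal X: {Alpha}: Holm→Alpha 2·4=8, Milton→Alpha 12·21=252, Calder→Alpha 14·21=294, Irby→Alpha 10·7=70, Vance→Alpha 7·17=119, Kent→Alpha 12·25=300, York→Alpha 11·10=110. Service 1153; fixed 401; total 1554.
Proposal Y: {Alpha, Bravo, Delta}: Holm→Alpha 2·4=8, Milton→Delta 10·21=210, Calder→Delta 3·21=63, Irby→Delta 7·7=49, Vance→Alpha 7·17=119, Kent→Bravo 8·25=200, York→Bravo 9·10=90. Service 739; fixed 1028; total 1767.
Difference: |1554 − 1767| = 213.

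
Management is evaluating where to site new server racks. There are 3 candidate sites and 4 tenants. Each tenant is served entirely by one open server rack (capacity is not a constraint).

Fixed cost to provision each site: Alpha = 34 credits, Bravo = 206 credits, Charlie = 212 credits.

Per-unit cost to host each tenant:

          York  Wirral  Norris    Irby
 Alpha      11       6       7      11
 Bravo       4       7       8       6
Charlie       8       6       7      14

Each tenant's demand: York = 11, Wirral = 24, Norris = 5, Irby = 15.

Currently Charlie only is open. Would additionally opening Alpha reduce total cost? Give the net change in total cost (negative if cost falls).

Current service cost with {Charlie}: 477.
Adding Alpha: each tenant re-picks its cheapest; new service cost 432, saving 45.
Extra fixed cost: 34. Net change = 34 − 45 = -11.
(Totals: 689 → 678.)

Yes — net change −11 (cost falls by 11).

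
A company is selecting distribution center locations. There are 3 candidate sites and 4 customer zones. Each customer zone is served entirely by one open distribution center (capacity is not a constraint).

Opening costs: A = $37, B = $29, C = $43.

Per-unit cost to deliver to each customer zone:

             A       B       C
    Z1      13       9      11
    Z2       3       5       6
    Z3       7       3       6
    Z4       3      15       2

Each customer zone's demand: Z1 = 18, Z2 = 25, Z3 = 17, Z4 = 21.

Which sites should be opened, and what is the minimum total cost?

For any fixed open set, each customer zone goes to its cheapest open site; total = fixed + service.
{A, B}: Z1→B 9·18=162, Z2→A 3·25=75, Z3→B 3·17=51, Z4→A 3·21=63. Service 351; fixed 66; total 417.
{A, B, C}: service 330 + fixed 109 = 439
{B, C}: service 380 + fixed 72 = 452
{B}: service 653 + fixed 29 = 682
No other subset beats 417.

Open A and B; minimum total cost 417.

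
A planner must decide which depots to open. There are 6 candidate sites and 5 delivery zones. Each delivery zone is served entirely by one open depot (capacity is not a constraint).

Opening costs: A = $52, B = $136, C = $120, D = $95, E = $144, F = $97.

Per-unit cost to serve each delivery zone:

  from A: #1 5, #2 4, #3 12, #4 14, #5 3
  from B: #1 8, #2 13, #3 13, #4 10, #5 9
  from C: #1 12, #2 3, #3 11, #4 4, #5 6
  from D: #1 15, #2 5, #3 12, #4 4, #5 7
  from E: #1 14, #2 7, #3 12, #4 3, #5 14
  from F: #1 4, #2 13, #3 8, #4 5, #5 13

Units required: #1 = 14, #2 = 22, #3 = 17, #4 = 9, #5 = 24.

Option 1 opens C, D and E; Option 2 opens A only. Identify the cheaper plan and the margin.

Option 1: {C, D, E}: #1→C 12·14=168, #2→C 3·22=66, #3→C 11·17=187, #4→E 3·9=27, #5→C 6·24=144. Service 592; fixed 359; total 951.
Option 2: {A}: #1→A 5·14=70, #2→A 4·22=88, #3→A 12·17=204, #4→A 14·9=126, #5→A 3·24=72. Service 560; fixed 52; total 612.
Difference: |951 − 612| = 339.

Option 2 is cheaper by 339.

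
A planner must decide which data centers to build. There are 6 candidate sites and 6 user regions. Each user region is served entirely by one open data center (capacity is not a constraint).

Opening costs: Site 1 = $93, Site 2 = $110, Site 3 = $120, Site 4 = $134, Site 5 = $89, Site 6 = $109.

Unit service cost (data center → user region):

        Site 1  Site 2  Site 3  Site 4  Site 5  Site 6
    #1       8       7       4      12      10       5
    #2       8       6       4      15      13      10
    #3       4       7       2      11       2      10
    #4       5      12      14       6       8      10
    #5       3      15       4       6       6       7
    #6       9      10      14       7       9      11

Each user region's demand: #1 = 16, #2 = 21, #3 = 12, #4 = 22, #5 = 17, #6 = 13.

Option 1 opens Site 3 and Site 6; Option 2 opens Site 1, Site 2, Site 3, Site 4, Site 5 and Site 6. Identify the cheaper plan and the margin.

Option 1: {Site 3, Site 6}: #1→Site 3 4·16=64, #2→Site 3 4·21=84, #3→Site 3 2·12=24, #4→Site 6 10·22=220, #5→Site 3 4·17=68, #6→Site 6 11·13=143. Service 603; fixed 229; total 832.
Option 2: {Site 1, Site 2, Site 3, Site 4, Site 5, Site 6}: #1→Site 3 4·16=64, #2→Site 3 4·21=84, #3→Site 3 2·12=24, #4→Site 1 5·22=110, #5→Site 1 3·17=51, #6→Site 4 7·13=91. Service 424; fixed 655; total 1079.
Difference: |832 − 1079| = 247.

Option 1 is cheaper by 247.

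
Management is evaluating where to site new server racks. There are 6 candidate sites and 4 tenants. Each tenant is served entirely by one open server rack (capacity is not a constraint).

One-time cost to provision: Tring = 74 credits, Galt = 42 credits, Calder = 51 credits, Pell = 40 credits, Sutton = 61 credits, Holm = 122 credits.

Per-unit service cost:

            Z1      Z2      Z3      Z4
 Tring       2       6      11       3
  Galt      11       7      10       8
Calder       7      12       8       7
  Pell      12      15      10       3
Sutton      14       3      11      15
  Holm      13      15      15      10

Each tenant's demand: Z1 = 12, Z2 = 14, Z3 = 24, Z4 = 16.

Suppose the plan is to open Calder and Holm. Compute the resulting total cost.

Each tenant is assigned to its cheapest site among the open ones.
{Calder, Holm}: Z1→Calder 7·12=84, Z2→Calder 12·14=168, Z3→Calder 8·24=192, Z4→Calder 7·16=112. Service 556; fixed 173; total 729.

Total cost: 729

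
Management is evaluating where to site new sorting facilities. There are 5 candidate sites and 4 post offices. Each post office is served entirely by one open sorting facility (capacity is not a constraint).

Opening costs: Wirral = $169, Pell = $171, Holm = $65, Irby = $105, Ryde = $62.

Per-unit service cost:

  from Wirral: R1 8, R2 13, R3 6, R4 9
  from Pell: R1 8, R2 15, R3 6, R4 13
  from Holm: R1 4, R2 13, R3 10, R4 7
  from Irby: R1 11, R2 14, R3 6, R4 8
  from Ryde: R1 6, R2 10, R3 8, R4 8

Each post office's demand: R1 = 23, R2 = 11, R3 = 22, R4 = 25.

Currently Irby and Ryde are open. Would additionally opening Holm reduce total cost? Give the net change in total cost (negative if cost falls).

Yes — net change −6 (cost falls by 6).

Current service cost with {Irby, Ryde}: 580.
Adding Holm: each post office re-picks its cheapest; new service cost 509, saving 71.
Extra fixed cost: 65. Net change = 65 − 71 = -6.
(Totals: 747 → 741.)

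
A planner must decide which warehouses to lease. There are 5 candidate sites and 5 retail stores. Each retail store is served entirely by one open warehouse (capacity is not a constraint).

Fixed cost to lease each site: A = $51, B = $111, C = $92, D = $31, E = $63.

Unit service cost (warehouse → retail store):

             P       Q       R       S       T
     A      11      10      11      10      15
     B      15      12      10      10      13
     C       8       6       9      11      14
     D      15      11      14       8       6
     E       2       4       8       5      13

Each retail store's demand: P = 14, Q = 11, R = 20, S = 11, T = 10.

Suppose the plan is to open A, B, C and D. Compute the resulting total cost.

Total cost: 791

Each retail store is assigned to its cheapest site among the open ones.
{A, B, C, D}: P→C 8·14=112, Q→C 6·11=66, R→C 9·20=180, S→D 8·11=88, T→D 6·10=60. Service 506; fixed 285; total 791.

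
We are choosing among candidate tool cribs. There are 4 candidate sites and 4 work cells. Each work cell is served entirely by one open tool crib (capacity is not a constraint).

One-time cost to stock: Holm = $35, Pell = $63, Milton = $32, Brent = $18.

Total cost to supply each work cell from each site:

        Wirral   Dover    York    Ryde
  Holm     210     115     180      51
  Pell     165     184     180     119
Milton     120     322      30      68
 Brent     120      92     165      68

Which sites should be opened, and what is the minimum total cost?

For any fixed open set, each work cell goes to its cheapest open site; total = fixed + service.
{Milton, Brent}: Wirral→Milton 120, Dover→Brent 92, York→Milton 30, Ryde→Milton 68. Service 310; fixed 50; total 360.
{Holm, Milton, Brent}: service 293 + fixed 85 = 378
{Holm, Milton}: service 316 + fixed 67 = 383
{Holm, Pell, Milton, Brent}: Wirral→Milton 120, Dover→Brent 92, York→Milton 30, Ryde→Holm 51. Service 293; fixed 148; total 441.
No other subset beats 360.

Open Milton and Brent; minimum total cost 360.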